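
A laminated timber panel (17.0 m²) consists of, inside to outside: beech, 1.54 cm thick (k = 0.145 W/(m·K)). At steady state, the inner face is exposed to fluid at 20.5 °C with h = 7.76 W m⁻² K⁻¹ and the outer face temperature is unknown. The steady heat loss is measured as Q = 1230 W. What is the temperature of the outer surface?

Series resistances:
  R_conv,in = 1/(hA) = 1/(7.76·17.0) = 0.007580 K/W
  R_beech = L/(kA) = 0.0154/(0.145·17.0) = 0.006247 K/W
ΣR = 0.01383 K/W
ΔT = Q·ΣR = 1230 × 0.01383 = 17.01 K
Heat flows outward, so T_out = T_in − ΔT = 20.5 − 17.01 = 3.49 °C

T_out = 3.49 °C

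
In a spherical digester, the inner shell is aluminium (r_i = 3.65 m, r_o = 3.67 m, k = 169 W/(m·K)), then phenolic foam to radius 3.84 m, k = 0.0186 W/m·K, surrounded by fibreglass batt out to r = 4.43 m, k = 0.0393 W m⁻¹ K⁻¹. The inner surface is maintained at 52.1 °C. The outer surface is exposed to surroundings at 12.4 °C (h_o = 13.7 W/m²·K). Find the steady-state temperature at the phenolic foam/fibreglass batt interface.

Treat each layer as a resistance in series:
  R_aluminium = (1/3.65 − 1/3.67)/(4πk) = 0.001493/(4π·169) = 7.030×10^-7 K/W
  R_phenolic foam = (1/3.67 − 1/3.84)/(4πk) = 0.01206/(4π·0.0186) = 0.05161 K/W
  R_fibreglass batt = (1/3.84 − 1/4.43)/(4πk) = 0.03468/(4π·0.0393) = 0.07023 K/W
  R_conv,out = 1/(4πr²h) = 1/(4π·4.43²·13.7) = 2.960×10^-4 K/W
ΣR = 7.030×10^-7 + 0.05161 + 0.07023 + 2.960×10^-4 = 0.1221 K/W
Q = ΔT/ΣR = (52.1 °C − 12.4 °C)/0.1221 = 325.1 W
From the inner boundary to the phenolic foam/fibreglass batt interface, ΣR_partial = 0.05161 K/W.
T_interface = T_in − Q·ΣR_partial = 52.1 °C − (325.1)(0.05161) = 35.3 °C

T = 35.3 °C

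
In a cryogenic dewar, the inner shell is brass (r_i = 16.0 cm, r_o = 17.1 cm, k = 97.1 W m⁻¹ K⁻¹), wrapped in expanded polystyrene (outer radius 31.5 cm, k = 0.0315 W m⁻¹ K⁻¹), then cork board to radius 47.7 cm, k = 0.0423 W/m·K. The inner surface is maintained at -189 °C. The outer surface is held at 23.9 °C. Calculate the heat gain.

Q = 24.2 W

Treat each layer as a resistance in series:
  R_brass = (1/0.160 − 1/0.171)/(4πk) = 0.4020/(4π·97.1) = 3.295×10^-4 K/W
  R_expanded polystyrene = (1/0.171 − 1/0.315)/(4πk) = 2.673/(4π·0.0315) = 6.754 K/W
  R_cork board = (1/0.315 − 1/0.477)/(4πk) = 1.078/(4π·0.0423) = 2.028 K/W
ΣR = 3.295×10^-4 + 6.754 + 2.028 = 8.782 K/W
Q = ΔT/ΣR = (-189 °C − 23.9 °C)/8.782 = -24.2 W
(Negative Q ⇒ heat flows inward; heat gain = 24.2 W.)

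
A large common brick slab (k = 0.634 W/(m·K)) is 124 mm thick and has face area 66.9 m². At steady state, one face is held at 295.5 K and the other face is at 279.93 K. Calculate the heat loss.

Q = 5330 W

Q = kA·ΔT/L = 0.634 × 66.9 × |295.5 K − 279.93 K| / 0.124 = 5330 W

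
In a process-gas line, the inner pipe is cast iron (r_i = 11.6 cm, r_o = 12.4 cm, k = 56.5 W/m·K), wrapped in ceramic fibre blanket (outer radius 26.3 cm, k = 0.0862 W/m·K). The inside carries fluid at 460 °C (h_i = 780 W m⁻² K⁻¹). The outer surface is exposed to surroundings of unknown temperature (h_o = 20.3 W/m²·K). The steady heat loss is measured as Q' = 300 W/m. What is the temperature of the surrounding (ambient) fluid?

Sum the resistances:
  R'_conv,in = 1/(2πr h) = 1/(2π·0.116·780) = 0.001759 m·K/W
  R'_cast iron = ln(0.124/0.116)/(2πk) = 0.06669/(2π·56.5) = 1.879×10^-4 m·K/W
  R'_ceramic fibre blanket = ln(0.263/0.124)/(2πk) = 0.7519/(2π·0.0862) = 1.388 m·K/W
  R'_conv,out = 1/(2πr h) = 1/(2π·0.263·20.3) = 0.02981 m·K/W
ΣR = 1.420 m·K/W
ΔT = Q'·ΣR = 300 × 1.420 = 426.0 K
Heat flows outward, so T_out = T_in − ΔT = 460 − 426.0 = 34.0 °C

T_out = 34.0 °C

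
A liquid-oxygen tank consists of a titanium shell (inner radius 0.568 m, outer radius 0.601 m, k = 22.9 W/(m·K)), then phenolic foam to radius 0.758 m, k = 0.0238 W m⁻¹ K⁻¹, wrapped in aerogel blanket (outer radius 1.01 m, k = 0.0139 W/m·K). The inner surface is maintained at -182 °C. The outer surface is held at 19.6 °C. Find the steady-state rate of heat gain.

Resistance network (inner→outer):
  R_titanium = (1/0.568 − 1/0.601)/(4πk) = 0.09667/(4π·22.9) = 3.359×10^-4 K/W
  R_phenolic foam = (1/0.601 − 1/0.758)/(4πk) = 0.3446/(4π·0.0238) = 1.152 K/W
  R_aerogel blanket = (1/0.758 − 1/1.01)/(4πk) = 0.3292/(4π·0.0139) = 1.884 K/W
ΣR = 3.359×10^-4 + 1.152 + 1.884 = 3.036 K/W
Q = ΔT/ΣR = (-182 °C − 19.6 °C)/3.036 = -66.4 W
(Negative Q ⇒ heat flows inward; heat gain = 66.4 W.)

Q = 66.4 W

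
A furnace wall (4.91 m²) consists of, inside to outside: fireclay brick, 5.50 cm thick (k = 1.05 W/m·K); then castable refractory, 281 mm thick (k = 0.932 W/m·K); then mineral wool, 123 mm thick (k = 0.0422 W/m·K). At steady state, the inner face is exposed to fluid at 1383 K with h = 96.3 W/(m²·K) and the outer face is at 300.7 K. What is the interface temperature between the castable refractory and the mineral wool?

T = 1263 K

Resistance network (inner→outer):
  R_conv,in = 1/(hA) = 1/(96.3·4.91) = 0.002115 K/W
  R_fireclay brick = L/(kA) = 0.0550/(1.05·4.91) = 0.01067 K/W
  R_castable refractory = L/(kA) = 0.281/(0.932·4.91) = 0.06141 K/W
  R_mineral wool = L/(kA) = 0.123/(0.0422·4.91) = 0.5936 K/W
ΣR = 0.002115 + 0.01067 + 0.06141 + 0.5936 = 0.6678 K/W
Q = ΔT/ΣR = (1383 K − 300.7 K)/0.6678 = 1621 W
From the inner boundary to the castable refractory/mineral wool interface, ΣR_partial = 0.07419 K/W.
T_interface = T_in − Q·ΣR_partial = 1383 K − (1621)(0.07419) = 1263 K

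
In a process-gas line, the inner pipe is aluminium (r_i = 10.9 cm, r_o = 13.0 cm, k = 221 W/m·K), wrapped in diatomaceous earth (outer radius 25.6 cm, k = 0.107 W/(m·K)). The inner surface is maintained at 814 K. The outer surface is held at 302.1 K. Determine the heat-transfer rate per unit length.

Q' = 508 W/m

Resistance network (inner→outer):
  R'_aluminium = ln(0.130/0.109)/(2πk) = 0.1762/(2π·221) = 1.269×10^-4 m·K/W
  R'_diatomaceous earth = ln(0.256/0.130)/(2πk) = 0.6776/(2π·0.107) = 1.008 m·K/W
ΣR = 1.269×10^-4 + 1.008 = 1.008 m·K/W
Q' = ΔT/ΣR = (814 K − 302.1 K)/1.008 = 508 W/m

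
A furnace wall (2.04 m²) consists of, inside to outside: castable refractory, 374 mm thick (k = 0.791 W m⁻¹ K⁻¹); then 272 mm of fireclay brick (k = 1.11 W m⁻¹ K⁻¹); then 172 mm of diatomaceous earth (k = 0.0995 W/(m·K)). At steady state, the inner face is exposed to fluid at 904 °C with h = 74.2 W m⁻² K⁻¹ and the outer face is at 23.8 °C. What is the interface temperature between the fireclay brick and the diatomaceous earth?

T = 642 °C

Resistance network (inner→outer):
  R_conv,in = 1/(hA) = 1/(74.2·2.04) = 0.006606 K/W
  R_castable refractory = L/(kA) = 0.374/(0.791·2.04) = 0.2318 K/W
  R_fireclay brick = L/(kA) = 0.272/(1.11·2.04) = 0.1201 K/W
  R_diatomaceous earth = L/(kA) = 0.172/(0.0995·2.04) = 0.8474 K/W
ΣR = 0.006606 + 0.2318 + 0.1201 + 0.8474 = 1.206 K/W
Q = ΔT/ΣR = (904 °C − 23.8 °C)/1.206 = 729.9 W
From the inner boundary to the fireclay brick/diatomaceous earth interface, ΣR_partial = 0.3585 K/W.
T_interface = T_in − Q·ΣR_partial = 904 °C − (729.9)(0.3585) = 642 °C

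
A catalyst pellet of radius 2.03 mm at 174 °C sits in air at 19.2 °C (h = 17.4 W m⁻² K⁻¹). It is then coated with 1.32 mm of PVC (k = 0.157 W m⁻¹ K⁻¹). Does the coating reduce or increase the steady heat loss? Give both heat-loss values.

increases: 0.139 → 0.306 W

Critical radius for a sphere: r_cr = 2k/h = 0.0180 m = 1.80 cm.
Outer radius after coating: r₂ = 0.00203 + 0.00132 = 0.00335 m.
Since r₁ < r_cr and r₂ ≤ r_cr, the coating moves toward the maximum at r_cr — heat loss rises.
Bare: R = 1/(4πr₁²h) = 1110 K/W; Q = 154.8/1110 = 0.139 W.
Coated: R = R_cond + R_conv = 505.9 K/W; Q = 154.8/505.9 = 0.306 W.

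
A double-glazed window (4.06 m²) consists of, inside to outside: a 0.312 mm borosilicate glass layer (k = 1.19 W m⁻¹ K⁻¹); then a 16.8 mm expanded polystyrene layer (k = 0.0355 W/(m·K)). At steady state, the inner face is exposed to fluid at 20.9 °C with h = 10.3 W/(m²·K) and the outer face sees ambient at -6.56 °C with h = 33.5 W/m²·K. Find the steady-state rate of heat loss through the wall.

Resistance network (inner→outer):
  R_conv,in = 1/(hA) = 1/(10.3·4.06) = 0.02391 K/W
  R_borosilicate glass = L/(kA) = 3.12×10^-4/(1.19·4.06) = 6.458×10^-5 K/W
  R_expanded polystyrene = L/(kA) = 0.0168/(0.0355·4.06) = 0.1166 K/W
  R_conv,out = 1/(hA) = 1/(33.5·4.06) = 0.007352 K/W
ΣR = 0.02391 + 6.458×10^-5 + 0.1166 + 0.007352 = 0.1479 K/W
Q = ΔT/ΣR = (20.9 °C − -6.56 °C)/0.1479 = 186 W

Q = 186 W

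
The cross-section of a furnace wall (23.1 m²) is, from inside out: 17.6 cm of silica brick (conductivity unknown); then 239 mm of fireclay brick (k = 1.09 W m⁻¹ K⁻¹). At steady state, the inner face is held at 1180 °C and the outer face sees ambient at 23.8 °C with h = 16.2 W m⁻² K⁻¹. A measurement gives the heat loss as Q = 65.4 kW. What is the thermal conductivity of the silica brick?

k = 1.38 W/m·K

ΣR = ΔT/Q = |1180 − 23.8|/65400 = 0.01768 K/W
Known resistances:
  R_fireclay brick = L/(kA) = 0.239/(1.09·23.1) = 0.009492 K/W
  R_conv,out = 1/(hA) = 1/(16.2·23.1) = 0.002672 K/W
R_silica brick = ΣR − ΣR_known = 0.01768 − 0.01216 = 0.005520 K/W
L/(kA) = 0.005520 ⇒ k = 0.176/(0.005520·23.1) = 1.38 W/m·K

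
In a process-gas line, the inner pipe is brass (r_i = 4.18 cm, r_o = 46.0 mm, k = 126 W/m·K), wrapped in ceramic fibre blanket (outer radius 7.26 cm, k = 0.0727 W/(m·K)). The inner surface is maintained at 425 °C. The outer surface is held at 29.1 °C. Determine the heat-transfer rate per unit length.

Resistance network (inner→outer):
  R'_brass = ln(0.0460/0.0418)/(2πk) = 0.09575/(2π·126) = 1.209×10^-4 m·K/W
  R'_ceramic fibre blanket = ln(0.0726/0.0460)/(2πk) = 0.4563/(2π·0.0727) = 0.9990 m·K/W
ΣR = 1.209×10^-4 + 0.9990 = 0.9991 m·K/W
Q' = ΔT/ΣR = (425 °C − 29.1 °C)/0.9991 = 396 W/m

Q' = 396 W/m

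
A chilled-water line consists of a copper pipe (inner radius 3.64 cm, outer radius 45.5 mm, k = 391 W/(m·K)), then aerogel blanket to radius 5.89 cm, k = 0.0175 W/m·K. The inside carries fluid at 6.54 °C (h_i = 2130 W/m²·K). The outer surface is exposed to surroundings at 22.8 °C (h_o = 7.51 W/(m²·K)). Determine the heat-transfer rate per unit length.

Q' = 6.00 W/m

Resistance network (inner→outer):
  R'_conv,in = 1/(2πr h) = 1/(2π·0.0364·2130) = 0.002053 m·K/W
  R'_copper = ln(0.0455/0.0364)/(2πk) = 0.2231/(2π·391) = 9.083×10^-5 m·K/W
  R'_aerogel blanket = ln(0.0589/0.0455)/(2πk) = 0.2581/(2π·0.0175) = 2.348 m·K/W
  R'_conv,out = 1/(2πr h) = 1/(2π·0.0589·7.51) = 0.3598 m·K/W
ΣR = 0.002053 + 9.083×10^-5 + 2.348 + 0.3598 = 2.710 m·K/W
Q' = ΔT/ΣR = (6.54 °C − 22.8 °C)/2.710 = -6.00 W/m
(Negative Q' ⇒ heat flows inward; heat gain = 6.00 W/m.)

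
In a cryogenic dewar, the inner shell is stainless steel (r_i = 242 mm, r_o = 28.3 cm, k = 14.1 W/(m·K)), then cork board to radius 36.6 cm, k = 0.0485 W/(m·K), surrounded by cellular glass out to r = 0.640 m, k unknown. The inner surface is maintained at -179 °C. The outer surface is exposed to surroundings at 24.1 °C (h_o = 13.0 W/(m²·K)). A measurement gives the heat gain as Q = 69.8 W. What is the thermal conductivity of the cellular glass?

k = 0.0590 W/m·K

ΣR = ΔT/Q = |-179 − 24.1|/69.8 = 2.910 K/W
Known resistances:
  R_stainless steel = (1/0.242 − 1/0.283)/(4πk) = 0.5987/(4π·14.1) = 0.003379 K/W
  R_cork board = (1/0.283 − 1/0.366)/(4πk) = 0.8013/(4π·0.0485) = 1.315 K/W
  R_conv,out = 1/(4πr²h) = 1/(4π·0.640²·13.0) = 0.01494 K/W
R_cellular glass = ΣR − ΣR_known = 2.910 − 1.333 = 1.577 K/W
(1/r₁−1/r₂)/(4πk) = 1.577 ⇒ k = 1.170/(4π·1.577) = 0.0590 W/m·K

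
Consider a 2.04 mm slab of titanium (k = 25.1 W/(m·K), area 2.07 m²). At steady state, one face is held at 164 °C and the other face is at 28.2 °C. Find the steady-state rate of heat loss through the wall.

Q = 3460 kW

Q = kA·ΔT/L = 25.1 × 2.07 × |164 °C − 28.2 °C| / 0.00204 = 3.46×10^6 W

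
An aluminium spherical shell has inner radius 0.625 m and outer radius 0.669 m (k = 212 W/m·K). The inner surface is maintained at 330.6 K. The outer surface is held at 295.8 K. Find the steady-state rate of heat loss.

Q = 881 kW

Q = 4πk·ΔT/(1/r₁ − 1/r₂) = 4π × 212 × 34.8 / (1/0.625 − 1/0.669) = 8.81×10^5 W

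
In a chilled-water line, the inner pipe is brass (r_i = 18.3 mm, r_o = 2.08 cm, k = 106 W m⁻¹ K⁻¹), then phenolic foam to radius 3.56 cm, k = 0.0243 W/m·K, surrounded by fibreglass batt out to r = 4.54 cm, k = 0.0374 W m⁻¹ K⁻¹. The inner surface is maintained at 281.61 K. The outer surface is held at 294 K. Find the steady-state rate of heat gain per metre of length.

Treat each layer as a resistance in series:
  R'_brass = ln(0.0208/0.0183)/(2πk) = 0.1281/(2π·106) = 1.923×10^-4 m·K/W
  R'_phenolic foam = ln(0.0356/0.0208)/(2πk) = 0.5374/(2π·0.0243) = 3.520 m·K/W
  R'_fibreglass batt = ln(0.0454/0.0356)/(2πk) = 0.2432/(2π·0.0374) = 1.035 m·K/W
ΣR = 1.923×10^-4 + 3.520 + 1.035 = 4.555 m·K/W
Q' = ΔT/ΣR = (281.61 K − 294 K)/4.555 = -2.72 W/m
(Negative Q' ⇒ heat flows inward; heat gain = 2.72 W/m.)

Q' = 2.72 W/m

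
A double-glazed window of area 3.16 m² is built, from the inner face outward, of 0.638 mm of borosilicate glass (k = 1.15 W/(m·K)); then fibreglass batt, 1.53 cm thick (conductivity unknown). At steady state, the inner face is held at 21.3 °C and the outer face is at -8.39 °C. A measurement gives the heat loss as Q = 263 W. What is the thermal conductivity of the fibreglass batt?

k = 0.0430 W/m·K

ΣR = ΔT/Q = |21.3 − -8.39|/263 = 0.1129 K/W
Known resistances:
  R_borosilicate glass = L/(kA) = 6.38×10^-4/(1.15·3.16) = 1.756×10^-4 K/W
R_fibreglass batt = ΣR − ΣR_known = 0.1129 − 1.756×10^-4 = 0.1127 K/W
L/(kA) = 0.1127 ⇒ k = 0.0153/(0.1127·3.16) = 0.0430 W/m·K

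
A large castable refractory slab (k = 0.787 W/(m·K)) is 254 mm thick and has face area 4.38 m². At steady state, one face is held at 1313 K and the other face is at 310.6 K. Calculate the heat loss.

Q = 13.6 kW

Q = kA·ΔT/L = 0.787 × 4.38 × |1313 K − 310.6 K| / 0.254 = 13600 W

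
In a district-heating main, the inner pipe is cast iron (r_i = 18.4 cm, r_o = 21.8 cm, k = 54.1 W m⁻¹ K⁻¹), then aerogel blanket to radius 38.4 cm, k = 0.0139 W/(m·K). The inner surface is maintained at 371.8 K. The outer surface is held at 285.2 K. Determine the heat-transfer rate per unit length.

Treat each layer as a resistance in series:
  R'_cast iron = ln(0.218/0.184)/(2πk) = 0.1696/(2π·54.1) = 4.988×10^-4 m·K/W
  R'_aerogel blanket = ln(0.384/0.218)/(2πk) = 0.5661/(2π·0.0139) = 6.482 m·K/W
ΣR = 4.988×10^-4 + 6.482 = 6.482 m·K/W
Q' = ΔT/ΣR = (371.8 K − 285.2 K)/6.482 = 13.4 W/m

Q' = 13.4 W/m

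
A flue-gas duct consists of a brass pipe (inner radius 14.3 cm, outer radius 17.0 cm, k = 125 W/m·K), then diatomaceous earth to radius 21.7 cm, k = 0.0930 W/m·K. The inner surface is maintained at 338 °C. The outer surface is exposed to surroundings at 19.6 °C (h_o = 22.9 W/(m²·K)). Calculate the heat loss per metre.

Q' = 708 W/m

Resistance network (inner→outer):
  R'_brass = ln(0.170/0.143)/(2πk) = 0.1730/(2π·125) = 2.202×10^-4 m·K/W
  R'_diatomaceous earth = ln(0.217/0.170)/(2πk) = 0.2441/(2π·0.0930) = 0.4177 m·K/W
  R'_conv,out = 1/(2πr h) = 1/(2π·0.217·22.9) = 0.03203 m·K/W
ΣR = 2.202×10^-4 + 0.4177 + 0.03203 = 0.4500 m·K/W
Q' = ΔT/ΣR = (338 °C − 19.6 °C)/0.4500 = 708 W/m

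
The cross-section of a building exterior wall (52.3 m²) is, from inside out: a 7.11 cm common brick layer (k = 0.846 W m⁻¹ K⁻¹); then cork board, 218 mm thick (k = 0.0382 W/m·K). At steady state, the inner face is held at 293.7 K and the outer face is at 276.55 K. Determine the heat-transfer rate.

Treat each layer as a resistance in series:
  R_common brick = L/(kA) = 0.0711/(0.846·52.3) = 0.001607 K/W
  R_cork board = L/(kA) = 0.218/(0.0382·52.3) = 0.1091 K/W
ΣR = 0.001607 + 0.1091 = 0.1107 K/W
Q = ΔT/ΣR = (293.7 K − 276.55 K)/0.1107 = 155 W

Q = 155 W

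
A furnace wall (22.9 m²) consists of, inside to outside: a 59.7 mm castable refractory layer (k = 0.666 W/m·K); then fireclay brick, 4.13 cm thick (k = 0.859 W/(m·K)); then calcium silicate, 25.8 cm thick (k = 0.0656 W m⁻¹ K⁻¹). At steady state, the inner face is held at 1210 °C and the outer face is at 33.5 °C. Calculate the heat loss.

Resistance network (inner→outer):
  R_castable refractory = L/(kA) = 0.0597/(0.666·22.9) = 0.003914 K/W
  R_fireclay brick = L/(kA) = 0.0413/(0.859·22.9) = 0.002100 K/W
  R_calcium silicate = L/(kA) = 0.258/(0.0656·22.9) = 0.1717 K/W
ΣR = 0.003914 + 0.002100 + 0.1717 = 0.1777 K/W
Q = ΔT/ΣR = (1210 °C − 33.5 °C)/0.1777 = 6620 W

Q = 6620 W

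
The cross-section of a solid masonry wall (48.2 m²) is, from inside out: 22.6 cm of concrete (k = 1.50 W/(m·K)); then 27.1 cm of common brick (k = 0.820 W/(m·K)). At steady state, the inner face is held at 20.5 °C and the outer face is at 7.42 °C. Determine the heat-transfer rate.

Treat each layer as a resistance in series:
  R_concrete = L/(kA) = 0.226/(1.50·48.2) = 0.003126 K/W
  R_common brick = L/(kA) = 0.271/(0.820·48.2) = 0.006857 K/W
ΣR = 0.003126 + 0.006857 = 0.009983 K/W
Q = ΔT/ΣR = (20.5 °C − 7.42 °C)/0.009983 = 1310 W

Q = 1310 W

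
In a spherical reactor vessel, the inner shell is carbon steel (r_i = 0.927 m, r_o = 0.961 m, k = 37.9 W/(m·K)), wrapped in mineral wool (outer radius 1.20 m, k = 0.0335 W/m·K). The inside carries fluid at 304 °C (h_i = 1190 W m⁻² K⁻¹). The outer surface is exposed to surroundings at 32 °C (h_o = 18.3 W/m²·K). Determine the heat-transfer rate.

Q = 549 W

Resistance network (inner→outer):
  R_conv,in = 1/(4πr²h) = 1/(4π·0.927²·1190) = 7.782×10^-5 K/W
  R_carbon steel = (1/0.927 − 1/0.961)/(4πk) = 0.03817/(4π·37.9) = 8.014×10^-5 K/W
  R_mineral wool = (1/0.961 − 1/1.20)/(4πk) = 0.2072/(4π·0.0335) = 0.4923 K/W
  R_conv,out = 1/(4πr²h) = 1/(4π·1.20²·18.3) = 0.003020 K/W
ΣR = 7.782×10^-5 + 8.014×10^-5 + 0.4923 + 0.003020 = 0.4955 K/W
Q = ΔT/ΣR = (304 °C − 32 °C)/0.4955 = 549 W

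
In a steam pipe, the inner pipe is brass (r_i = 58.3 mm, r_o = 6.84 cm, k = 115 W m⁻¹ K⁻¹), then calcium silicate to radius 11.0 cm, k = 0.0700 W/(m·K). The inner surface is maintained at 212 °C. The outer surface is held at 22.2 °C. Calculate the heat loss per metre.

Q' = 176 W/m

Treat each layer as a resistance in series:
  R'_brass = ln(0.0684/0.0583)/(2πk) = 0.1598/(2π·115) = 2.211×10^-4 m·K/W
  R'_calcium silicate = ln(0.110/0.0684)/(2πk) = 0.4751/(2π·0.0700) = 1.080 m·K/W
ΣR = 2.211×10^-4 + 1.080 = 1.080 m·K/W
Q' = ΔT/ΣR = (212 °C − 22.2 °C)/1.080 = 176 W/m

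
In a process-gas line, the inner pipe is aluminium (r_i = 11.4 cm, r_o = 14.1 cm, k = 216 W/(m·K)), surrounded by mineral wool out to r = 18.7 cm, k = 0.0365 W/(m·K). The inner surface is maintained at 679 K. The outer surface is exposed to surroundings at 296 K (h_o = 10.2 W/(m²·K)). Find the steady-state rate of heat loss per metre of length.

Q' = 291 W/m

Resistance network (inner→outer):
  R'_aluminium = ln(0.141/0.114)/(2πk) = 0.2126/(2π·216) = 1.566×10^-4 m·K/W
  R'_mineral wool = ln(0.187/0.141)/(2πk) = 0.2823/(2π·0.0365) = 1.231 m·K/W
  R'_conv,out = 1/(2πr h) = 1/(2π·0.187·10.2) = 0.08344 m·K/W
ΣR = 1.566×10^-4 + 1.231 + 0.08344 = 1.315 m·K/W
Q' = ΔT/ΣR = (679 K − 296 K)/1.315 = 291 W/m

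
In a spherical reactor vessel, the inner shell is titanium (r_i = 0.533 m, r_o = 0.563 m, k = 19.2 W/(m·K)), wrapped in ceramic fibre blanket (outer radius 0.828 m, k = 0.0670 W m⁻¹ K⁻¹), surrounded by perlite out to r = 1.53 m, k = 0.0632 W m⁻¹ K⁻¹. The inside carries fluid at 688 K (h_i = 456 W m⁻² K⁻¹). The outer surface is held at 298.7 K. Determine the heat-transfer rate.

Q = 283 W

Treat each layer as a resistance in series:
  R_conv,in = 1/(4πr²h) = 1/(4π·0.533²·456) = 6.143×10^-4 K/W
  R_titanium = (1/0.533 − 1/0.563)/(4πk) = 0.09997/(4π·19.2) = 4.144×10^-4 K/W
  R_ceramic fibre blanket = (1/0.563 − 1/0.828)/(4πk) = 0.5685/(4π·0.0670) = 0.6752 K/W
  R_perlite = (1/0.828 − 1/1.53)/(4πk) = 0.5541/(4π·0.0632) = 0.6977 K/W
ΣR = 6.143×10^-4 + 4.144×10^-4 + 0.6752 + 0.6977 = 1.374 K/W
Q = ΔT/ΣR = (688 K − 298.7 K)/1.374 = 283 W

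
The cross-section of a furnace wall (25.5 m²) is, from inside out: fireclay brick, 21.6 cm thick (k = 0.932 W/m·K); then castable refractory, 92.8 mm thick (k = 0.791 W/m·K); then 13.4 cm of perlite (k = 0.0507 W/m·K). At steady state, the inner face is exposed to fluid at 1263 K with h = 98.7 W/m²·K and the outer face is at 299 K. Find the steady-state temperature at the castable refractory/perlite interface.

Treat each layer as a resistance in series:
  R_conv,in = 1/(hA) = 1/(98.7·25.5) = 3.973×10^-4 K/W
  R_fireclay brick = L/(kA) = 0.216/(0.932·25.5) = 0.009089 K/W
  R_castable refractory = L/(kA) = 0.0928/(0.791·25.5) = 0.004601 K/W
  R_perlite = L/(kA) = 0.134/(0.0507·25.5) = 0.1036 K/W
ΣR = 3.973×10^-4 + 0.009089 + 0.004601 + 0.1036 = 0.1177 K/W
Q = ΔT/ΣR = (1263 K − 299 K)/0.1177 = 8190 W
From the inner boundary to the castable refractory/perlite interface, ΣR_partial = 0.01409 K/W.
T_interface = T_in − Q·ΣR_partial = 1263 K − (8190)(0.01409) = 1148 K

T = 1148 K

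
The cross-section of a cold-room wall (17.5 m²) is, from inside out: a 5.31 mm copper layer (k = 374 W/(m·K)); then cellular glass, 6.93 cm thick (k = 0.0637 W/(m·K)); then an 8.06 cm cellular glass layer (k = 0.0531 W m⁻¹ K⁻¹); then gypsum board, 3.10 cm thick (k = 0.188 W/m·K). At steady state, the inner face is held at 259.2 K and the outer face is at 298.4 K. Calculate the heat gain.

Q = 248 W

Resistance network (inner→outer):
  R_copper = L/(kA) = 0.00531/(374·17.5) = 8.113×10^-7 K/W
  R_cellular glass = L/(kA) = 0.0693/(0.0637·17.5) = 0.06217 K/W
  R_cellular glass = L/(kA) = 0.0806/(0.0531·17.5) = 0.08674 K/W
  R_gypsum board = L/(kA) = 0.0310/(0.188·17.5) = 0.009422 K/W
ΣR = 8.113×10^-7 + 0.06217 + 0.08674 + 0.009422 = 0.1583 K/W
Q = ΔT/ΣR = (259.2 K − 298.4 K)/0.1583 = -248 W
(Negative Q ⇒ heat flows inward; heat gain = 248 W.)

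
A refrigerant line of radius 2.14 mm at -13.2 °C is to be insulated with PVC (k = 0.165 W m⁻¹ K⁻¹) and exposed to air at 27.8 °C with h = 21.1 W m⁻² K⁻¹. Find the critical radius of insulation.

For a cylinder, r_cr = k_ins/h = 0.165/21.1 = 0.00782 m = 0.782 cm

r_cr = 0.782 cm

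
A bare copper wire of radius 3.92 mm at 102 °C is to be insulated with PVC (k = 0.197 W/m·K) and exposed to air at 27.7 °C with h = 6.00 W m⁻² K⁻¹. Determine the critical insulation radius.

r_cr = 3.28 cm

For a cylinder, r_cr = k_ins/h = 0.197/6.00 = 0.0328 m = 3.28 cm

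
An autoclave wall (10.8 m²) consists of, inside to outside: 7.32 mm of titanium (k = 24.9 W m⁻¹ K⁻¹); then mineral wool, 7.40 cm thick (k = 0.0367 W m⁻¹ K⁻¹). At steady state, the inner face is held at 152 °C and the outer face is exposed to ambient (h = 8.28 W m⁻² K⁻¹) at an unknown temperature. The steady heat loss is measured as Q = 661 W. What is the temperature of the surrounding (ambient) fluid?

T_out = 21.2 °C

Sum the resistances:
  R_titanium = L/(kA) = 0.00732/(24.9·10.8) = 2.722×10^-5 K/W
  R_mineral wool = L/(kA) = 0.0740/(0.0367·10.8) = 0.1867 K/W
  R_conv,out = 1/(hA) = 1/(8.28·10.8) = 0.01118 K/W
ΣR = 0.1979 K/W
ΔT = Q·ΣR = 661 × 0.1979 = 130.8 K
Heat flows outward, so T_out = T_in − ΔT = 152 − 130.8 = 21.2 °C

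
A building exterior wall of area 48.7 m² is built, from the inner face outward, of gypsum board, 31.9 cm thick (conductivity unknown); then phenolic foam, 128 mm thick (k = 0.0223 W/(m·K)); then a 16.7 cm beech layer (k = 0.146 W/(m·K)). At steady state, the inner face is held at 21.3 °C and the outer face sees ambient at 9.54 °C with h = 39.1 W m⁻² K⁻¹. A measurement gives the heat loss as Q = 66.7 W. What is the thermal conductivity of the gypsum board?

ΣR = ΔT/Q = |21.3 − 9.54|/66.7 = 0.1763 K/W
Known resistances:
  R_phenolic foam = L/(kA) = 0.128/(0.0223·48.7) = 0.1179 K/W
  R_beech = L/(kA) = 0.167/(0.146·48.7) = 0.02349 K/W
  R_conv,out = 1/(hA) = 1/(39.1·48.7) = 5.252×10^-4 K/W
R_gypsum board = ΣR − ΣR_known = 0.1763 − 0.1419 = 0.03440 K/W
L/(kA) = 0.03440 ⇒ k = 0.319/(0.03440·48.7) = 0.190 W/m·K

k = 0.190 W/m·K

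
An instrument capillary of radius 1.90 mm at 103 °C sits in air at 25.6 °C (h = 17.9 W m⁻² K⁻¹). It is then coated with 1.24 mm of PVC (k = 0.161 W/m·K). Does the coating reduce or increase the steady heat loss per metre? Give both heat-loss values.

increases: 16.5 → 23.3 W/m

Critical radius for a cylinder: r_cr = k/h = 0.00899 m = 0.899 cm.
Outer radius after coating: r₂ = 0.00190 + 0.00124 = 0.00314 m.
Since r₁ < r_cr and r₂ ≤ r_cr, the coating moves toward the maximum at r_cr — heat loss rises.
Bare: R = 1/(2πr₁h) = 4.680 m·K/W; Q = 77.4/4.680 = 16.5 W/m.
Coated: R = R_cond + R_conv = 3.328 m·K/W; Q = 77.4/3.328 = 23.3 W/m.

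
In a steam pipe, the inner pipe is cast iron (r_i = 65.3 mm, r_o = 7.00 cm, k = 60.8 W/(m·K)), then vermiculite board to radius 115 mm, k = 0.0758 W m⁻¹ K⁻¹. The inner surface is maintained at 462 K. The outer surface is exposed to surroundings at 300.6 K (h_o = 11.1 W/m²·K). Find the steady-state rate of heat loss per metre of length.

Treat each layer as a resistance in series:
  R'_cast iron = ln(0.0700/0.0653)/(2πk) = 0.06950/(2π·60.8) = 1.819×10^-4 m·K/W
  R'_vermiculite board = ln(0.115/0.0700)/(2πk) = 0.4964/(2π·0.0758) = 1.042 m·K/W
  R'_conv,out = 1/(2πr h) = 1/(2π·0.115·11.1) = 0.1247 m·K/W
ΣR = 1.819×10^-4 + 1.042 + 0.1247 = 1.167 m·K/W
Q' = ΔT/ΣR = (462 K − 300.6 K)/1.167 = 138 W/m

Q' = 138 W/m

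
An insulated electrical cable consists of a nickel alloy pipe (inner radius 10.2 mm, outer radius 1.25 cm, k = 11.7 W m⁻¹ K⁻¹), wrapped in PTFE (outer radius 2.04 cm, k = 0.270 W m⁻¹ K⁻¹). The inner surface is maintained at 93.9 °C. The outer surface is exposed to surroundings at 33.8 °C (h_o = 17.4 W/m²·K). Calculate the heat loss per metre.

Q' = 81.2 W/m

Resistance network (inner→outer):
  R'_nickel alloy = ln(0.0125/0.0102)/(2πk) = 0.2033/(2π·11.7) = 0.002766 m·K/W
  R'_PTFE = ln(0.0204/0.0125)/(2πk) = 0.4898/(2π·0.270) = 0.2887 m·K/W
  R'_conv,out = 1/(2πr h) = 1/(2π·0.0204·17.4) = 0.4484 m·K/W
ΣR = 0.002766 + 0.2887 + 0.4484 = 0.7399 m·K/W
Q' = ΔT/ΣR = (93.9 °C − 33.8 °C)/0.7399 = 81.2 W/m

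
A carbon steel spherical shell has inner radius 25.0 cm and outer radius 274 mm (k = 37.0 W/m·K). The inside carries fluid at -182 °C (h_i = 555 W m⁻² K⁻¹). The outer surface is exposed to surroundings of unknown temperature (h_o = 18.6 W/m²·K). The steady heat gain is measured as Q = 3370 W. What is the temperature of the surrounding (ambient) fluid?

Sum the resistances:
  R_conv,in = 1/(4πr²h) = 1/(4π·0.250²·555) = 0.002294 K/W
  R_carbon steel = (1/0.250 − 1/0.274)/(4πk) = 0.3504/(4π·37.0) = 7.535×10^-4 K/W
  R_conv,out = 1/(4πr²h) = 1/(4π·0.274²·18.6) = 0.05699 K/W
ΣR = 0.06003 K/W
ΔT = Q·ΣR = 3370 × 0.06003 = 202.3 K
Heat flows inward, so T_out = T_in + ΔT = -182 + 202.3 = 20.3 °C

T_out = 20.3 °C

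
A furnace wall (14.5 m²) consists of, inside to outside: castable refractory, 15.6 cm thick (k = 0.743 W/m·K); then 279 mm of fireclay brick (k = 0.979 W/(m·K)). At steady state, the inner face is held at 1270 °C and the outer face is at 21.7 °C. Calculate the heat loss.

Resistance network (inner→outer):
  R_castable refractory = L/(kA) = 0.156/(0.743·14.5) = 0.01448 K/W
  R_fireclay brick = L/(kA) = 0.279/(0.979·14.5) = 0.01965 K/W
ΣR = 0.01448 + 0.01965 = 0.03413 K/W
Q = ΔT/ΣR = (1270 °C − 21.7 °C)/0.03413 = 36600 W

Q = 36.6 kW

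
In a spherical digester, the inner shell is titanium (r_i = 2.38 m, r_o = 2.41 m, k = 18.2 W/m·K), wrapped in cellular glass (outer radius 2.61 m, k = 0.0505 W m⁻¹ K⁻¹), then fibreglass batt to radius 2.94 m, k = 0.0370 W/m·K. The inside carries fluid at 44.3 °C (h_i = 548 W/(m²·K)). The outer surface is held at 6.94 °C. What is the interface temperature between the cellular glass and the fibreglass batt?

T = 31.2 °C

Resistance network (inner→outer):
  R_conv,in = 1/(4πr²h) = 1/(4π·2.38²·548) = 2.564×10^-5 K/W
  R_titanium = (1/2.38 − 1/2.41)/(4πk) = 0.005230/(4π·18.2) = 2.287×10^-5 K/W
  R_cellular glass = (1/2.41 − 1/2.61)/(4πk) = 0.03180/(4π·0.0505) = 0.05010 K/W
  R_fibreglass batt = (1/2.61 − 1/2.94)/(4πk) = 0.04301/(4π·0.0370) = 0.09249 K/W
ΣR = 2.564×10^-5 + 2.287×10^-5 + 0.05010 + 0.09249 = 0.1426 K/W
Q = ΔT/ΣR = (44.3 °C − 6.94 °C)/0.1426 = 262.0 W
From the inner boundary to the cellular glass/fibreglass batt interface, ΣR_partial = 0.05015 K/W.
T_interface = T_in − Q·ΣR_partial = 44.3 °C − (262.0)(0.05015) = 31.2 °C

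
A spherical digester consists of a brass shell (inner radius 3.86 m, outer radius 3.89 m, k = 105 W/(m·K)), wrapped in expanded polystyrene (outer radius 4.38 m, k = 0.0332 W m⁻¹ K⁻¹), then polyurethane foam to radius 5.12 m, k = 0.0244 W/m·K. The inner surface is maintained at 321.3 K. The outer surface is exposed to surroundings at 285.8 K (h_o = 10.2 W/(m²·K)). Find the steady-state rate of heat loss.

Q = 201 W

Series thermal resistances, inner to outer:
  R_brass = (1/3.86 − 1/3.89)/(4πk) = 0.001998/(4π·105) = 1.514×10^-6 K/W
  R_expanded polystyrene = (1/3.89 − 1/4.38)/(4πk) = 0.02876/(4π·0.0332) = 0.06893 K/W
  R_polyurethane foam = (1/4.38 − 1/5.12)/(4πk) = 0.03300/(4π·0.0244) = 0.1076 K/W
  R_conv,out = 1/(4πr²h) = 1/(4π·5.12²·10.2) = 2.976×10^-4 K/W
ΣR = 1.514×10^-6 + 0.06893 + 0.1076 + 2.976×10^-4 = 0.1768 K/W
Q = ΔT/ΣR = (321.3 K − 285.8 K)/0.1768 = 201 W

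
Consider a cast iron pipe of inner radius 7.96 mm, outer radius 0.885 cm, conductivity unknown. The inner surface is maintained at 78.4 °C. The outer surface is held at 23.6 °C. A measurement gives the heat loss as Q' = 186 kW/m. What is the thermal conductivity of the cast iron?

ΣR = ΔT/Q' = |78.4 − 23.6|/1.86×10^5 = 2.946×10^-4 m·K/W
ln(r₂/r₁)/(2πk) = 2.946×10^-4 ⇒ k = 0.1060/(2π·2.946×10^-4) = 57.3 W/m·K

k = 57.3 W/m·K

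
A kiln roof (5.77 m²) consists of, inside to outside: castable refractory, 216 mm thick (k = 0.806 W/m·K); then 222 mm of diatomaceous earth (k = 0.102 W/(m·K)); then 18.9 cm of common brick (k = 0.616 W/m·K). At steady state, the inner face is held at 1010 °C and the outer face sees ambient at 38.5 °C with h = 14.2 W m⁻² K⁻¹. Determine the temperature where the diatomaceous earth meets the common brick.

Treat each layer as a resistance in series:
  R_castable refractory = L/(kA) = 0.216/(0.806·5.77) = 0.04645 K/W
  R_diatomaceous earth = L/(kA) = 0.222/(0.102·5.77) = 0.3772 K/W
  R_common brick = L/(kA) = 0.189/(0.616·5.77) = 0.05317 K/W
  R_conv,out = 1/(hA) = 1/(14.2·5.77) = 0.01220 K/W
ΣR = 0.04645 + 0.3772 + 0.05317 + 0.01220 = 0.4890 K/W
Q = ΔT/ΣR = (1010 °C − 38.5 °C)/0.4890 = 1987 W
From the inner boundary to the diatomaceous earth/common brick interface, ΣR_partial = 0.4236 K/W.
T_interface = T_in − Q·ΣR_partial = 1010 °C − (1987)(0.4236) = 168 °C

T = 168 °C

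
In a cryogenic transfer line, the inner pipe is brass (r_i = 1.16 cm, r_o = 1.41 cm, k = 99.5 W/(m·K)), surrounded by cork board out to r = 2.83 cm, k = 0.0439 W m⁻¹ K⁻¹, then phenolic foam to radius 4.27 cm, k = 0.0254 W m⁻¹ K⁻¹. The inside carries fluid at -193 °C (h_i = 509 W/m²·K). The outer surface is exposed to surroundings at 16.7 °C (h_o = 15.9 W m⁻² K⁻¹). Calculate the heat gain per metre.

Q' = 39.1 W/m

Series thermal resistances, inner to outer:
  R'_conv,in = 1/(2πr h) = 1/(2π·0.0116·509) = 0.02696 m·K/W
  R'_brass = ln(0.0141/0.0116)/(2πk) = 0.1952/(2π·99.5) = 3.122×10^-4 m·K/W
  R'_cork board = ln(0.0283/0.0141)/(2πk) = 0.6967/(2π·0.0439) = 2.526 m·K/W
  R'_phenolic foam = ln(0.0427/0.0283)/(2πk) = 0.4113/(2π·0.0254) = 2.577 m·K/W
  R'_conv,out = 1/(2πr h) = 1/(2π·0.0427·15.9) = 0.2344 m·K/W
ΣR = 0.02696 + 3.122×10^-4 + 2.526 + 2.577 + 0.2344 = 5.365 m·K/W
Q' = ΔT/ΣR = (-193 °C − 16.7 °C)/5.365 = -39.1 W/m
(Negative Q' ⇒ heat flows inward; heat gain = 39.1 W/m.)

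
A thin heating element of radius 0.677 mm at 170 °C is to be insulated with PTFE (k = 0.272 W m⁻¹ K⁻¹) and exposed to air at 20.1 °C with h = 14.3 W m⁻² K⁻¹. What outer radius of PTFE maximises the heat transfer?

For a cylinder, r_cr = k_ins/h = 0.272/14.3 = 0.0190 m = 1.90 cm

r_cr = 1.90 cm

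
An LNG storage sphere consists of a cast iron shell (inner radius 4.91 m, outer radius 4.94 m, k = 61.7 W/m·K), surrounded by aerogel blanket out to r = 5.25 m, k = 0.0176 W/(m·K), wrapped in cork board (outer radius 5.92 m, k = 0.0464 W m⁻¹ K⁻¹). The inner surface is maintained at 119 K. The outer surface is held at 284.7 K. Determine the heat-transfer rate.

Series thermal resistances, inner to outer:
  R_cast iron = (1/4.91 − 1/4.94)/(4πk) = 0.001237/(4π·61.7) = 1.595×10^-6 K/W
  R_aerogel blanket = (1/4.94 − 1/5.25)/(4πk) = 0.01195/(4π·0.0176) = 0.05404 K/W
  R_cork board = (1/5.25 − 1/5.92)/(4πk) = 0.02156/(4π·0.0464) = 0.03697 K/W
ΣR = 1.595×10^-6 + 0.05404 + 0.03697 = 0.09101 K/W
Q = ΔT/ΣR = (119 K − 284.7 K)/0.09101 = -1820 W
(Negative Q ⇒ heat flows inward; heat gain = 1820 W.)

Q = 1820 W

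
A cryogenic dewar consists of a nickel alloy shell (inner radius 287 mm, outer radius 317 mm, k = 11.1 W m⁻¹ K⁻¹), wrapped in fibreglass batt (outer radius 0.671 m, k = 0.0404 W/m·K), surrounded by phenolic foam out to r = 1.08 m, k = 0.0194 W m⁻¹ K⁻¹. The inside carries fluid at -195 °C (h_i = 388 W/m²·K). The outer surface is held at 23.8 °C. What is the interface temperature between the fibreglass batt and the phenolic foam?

Treat each layer as a resistance in series:
  R_conv,in = 1/(4πr²h) = 1/(4π·0.287²·388) = 0.002490 K/W
  R_nickel alloy = (1/0.287 − 1/0.317)/(4πk) = 0.3297/(4π·11.1) = 0.002364 K/W
  R_fibreglass batt = (1/0.317 − 1/0.671)/(4πk) = 1.664/(4π·0.0404) = 3.278 K/W
  R_phenolic foam = (1/0.671 − 1/1.08)/(4πk) = 0.5644/(4π·0.0194) = 2.315 K/W
ΣR = 0.002490 + 0.002364 + 3.278 + 2.315 = 5.598 K/W
Q = ΔT/ΣR = (-195 °C − 23.8 °C)/5.598 = -39.09 W
From the inner boundary to the fibreglass batt/phenolic foam interface, ΣR_partial = 3.283 K/W.
T_interface = T_in − Q·ΣR_partial = -195 °C − (-39.09)(3.283) = -66.7 °C

T = -66.7 °C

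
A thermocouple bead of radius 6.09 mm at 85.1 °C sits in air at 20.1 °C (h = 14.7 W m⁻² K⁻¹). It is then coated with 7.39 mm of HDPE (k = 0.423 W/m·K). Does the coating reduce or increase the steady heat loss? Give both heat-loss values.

Critical radius for a sphere: r_cr = 2k/h = 0.0576 m = 5.76 cm.
Outer radius after coating: r₂ = 0.00609 + 0.00739 = 0.01348 m.
Since r₁ < r_cr and r₂ ≤ r_cr, the coating moves toward the maximum at r_cr — heat loss rises.
Bare: R = 1/(4πr₁²h) = 146.0 K/W; Q = 65/146.0 = 0.445 W.
Coated: R = R_cond + R_conv = 46.73 K/W; Q = 65/46.73 = 1.39 W.

increases: 0.445 → 1.39 W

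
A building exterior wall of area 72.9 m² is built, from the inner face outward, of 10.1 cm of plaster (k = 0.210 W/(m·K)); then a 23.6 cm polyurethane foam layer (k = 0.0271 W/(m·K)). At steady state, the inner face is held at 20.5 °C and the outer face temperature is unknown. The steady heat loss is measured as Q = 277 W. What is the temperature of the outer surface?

T_out = -14.4 °C

Sum the resistances:
  R_plaster = L/(kA) = 0.101/(0.210·72.9) = 0.006597 K/W
  R_polyurethane foam = L/(kA) = 0.236/(0.0271·72.9) = 0.1195 K/W
ΣR = 0.1261 K/W
ΔT = Q·ΣR = 277 × 0.1261 = 34.93 K
Heat flows outward, so T_out = T_in − ΔT = 20.5 − 34.93 = -14.4 °C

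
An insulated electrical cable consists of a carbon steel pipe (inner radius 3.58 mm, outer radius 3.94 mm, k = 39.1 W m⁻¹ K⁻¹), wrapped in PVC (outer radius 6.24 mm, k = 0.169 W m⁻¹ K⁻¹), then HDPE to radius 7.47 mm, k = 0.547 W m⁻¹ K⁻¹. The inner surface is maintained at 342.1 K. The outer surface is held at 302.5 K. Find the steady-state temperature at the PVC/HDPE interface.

T = 306.8 K

Resistance network (inner→outer):
  R'_carbon steel = ln(0.00394/0.00358)/(2πk) = 0.09582/(2π·39.1) = 3.900×10^-4 m·K/W
  R'_PVC = ln(0.00624/0.00394)/(2πk) = 0.4598/(2π·0.169) = 0.4330 m·K/W
  R'_HDPE = ln(0.00747/0.00624)/(2πk) = 0.1799/(2π·0.547) = 0.05235 m·K/W
ΣR = 3.900×10^-4 + 0.4330 + 0.05235 = 0.4857 m·K/W
Q' = ΔT/ΣR = (342.1 K − 302.5 K)/0.4857 = 81.53 W/m
From the inner boundary to the PVC/HDPE interface, ΣR_partial = 0.4334 m·K/W.
T_interface = T_in − Q'·ΣR_partial = 342.1 K − (81.53)(0.4334) = 306.8 K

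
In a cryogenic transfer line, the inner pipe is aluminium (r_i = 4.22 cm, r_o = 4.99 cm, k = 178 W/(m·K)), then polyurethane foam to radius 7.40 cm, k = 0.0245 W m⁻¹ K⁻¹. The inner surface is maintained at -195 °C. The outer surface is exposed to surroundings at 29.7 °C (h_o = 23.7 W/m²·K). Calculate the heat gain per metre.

Q' = 84.8 W/m

Resistance network (inner→outer):
  R'_aluminium = ln(0.0499/0.0422)/(2πk) = 0.1676/(2π·178) = 1.499×10^-4 m·K/W
  R'_polyurethane foam = ln(0.0740/0.0499)/(2πk) = 0.3940/(2π·0.0245) = 2.560 m·K/W
  R'_conv,out = 1/(2πr h) = 1/(2π·0.0740·23.7) = 0.09075 m·K/W
ΣR = 1.499×10^-4 + 2.560 + 0.09075 = 2.651 m·K/W
Q' = ΔT/ΣR = (-195 °C − 29.7 °C)/2.651 = -84.8 W/m
(Negative Q' ⇒ heat flows inward; heat gain = 84.8 W/m.)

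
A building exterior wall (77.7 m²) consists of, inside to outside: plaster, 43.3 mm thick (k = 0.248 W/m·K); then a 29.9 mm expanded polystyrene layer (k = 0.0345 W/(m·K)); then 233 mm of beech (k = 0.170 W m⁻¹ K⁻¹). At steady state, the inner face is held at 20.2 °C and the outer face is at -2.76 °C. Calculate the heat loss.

Resistance network (inner→outer):
  R_plaster = L/(kA) = 0.0433/(0.248·77.7) = 0.002247 K/W
  R_expanded polystyrene = L/(kA) = 0.0299/(0.0345·77.7) = 0.01115 K/W
  R_beech = L/(kA) = 0.233/(0.170·77.7) = 0.01764 K/W
ΣR = 0.002247 + 0.01115 + 0.01764 = 0.03104 K/W
Q = ΔT/ΣR = (20.2 °C − -2.76 °C)/0.03104 = 740 W

Q = 740 W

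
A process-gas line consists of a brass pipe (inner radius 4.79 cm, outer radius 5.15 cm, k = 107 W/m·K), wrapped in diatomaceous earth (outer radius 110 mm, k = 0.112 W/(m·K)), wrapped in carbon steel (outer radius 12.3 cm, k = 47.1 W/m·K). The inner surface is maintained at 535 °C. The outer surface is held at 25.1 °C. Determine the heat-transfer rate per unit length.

Treat each layer as a resistance in series:
  R'_brass = ln(0.0515/0.0479)/(2πk) = 0.07247/(2π·107) = 1.078×10^-4 m·K/W
  R'_diatomaceous earth = ln(0.110/0.0515)/(2πk) = 0.7589/(2π·0.112) = 1.078 m·K/W
  R'_carbon steel = ln(0.123/0.110)/(2πk) = 0.1117/(2π·47.1) = 3.775×10^-4 m·K/W
ΣR = 1.078×10^-4 + 1.078 + 3.775×10^-4 = 1.078 m·K/W
Q' = ΔT/ΣR = (535 °C − 25.1 °C)/1.078 = 473 W/m

Q' = 473 W/m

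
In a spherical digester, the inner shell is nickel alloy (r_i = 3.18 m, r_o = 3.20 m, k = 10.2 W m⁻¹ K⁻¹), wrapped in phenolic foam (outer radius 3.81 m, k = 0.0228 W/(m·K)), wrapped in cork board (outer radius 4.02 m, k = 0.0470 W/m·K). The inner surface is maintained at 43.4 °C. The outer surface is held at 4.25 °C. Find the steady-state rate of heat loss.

Q = 198 W

Series thermal resistances, inner to outer:
  R_nickel alloy = (1/3.18 − 1/3.20)/(4πk) = 0.001965/(4π·10.2) = 1.533×10^-5 K/W
  R_phenolic foam = (1/3.20 − 1/3.81)/(4πk) = 0.05003/(4π·0.0228) = 0.1746 K/W
  R_cork board = (1/3.81 − 1/4.02)/(4πk) = 0.01371/(4π·0.0470) = 0.02321 K/W
ΣR = 1.533×10^-5 + 0.1746 + 0.02321 = 0.1978 K/W
Q = ΔT/ΣR = (43.4 °C − 4.25 °C)/0.1978 = 198 W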